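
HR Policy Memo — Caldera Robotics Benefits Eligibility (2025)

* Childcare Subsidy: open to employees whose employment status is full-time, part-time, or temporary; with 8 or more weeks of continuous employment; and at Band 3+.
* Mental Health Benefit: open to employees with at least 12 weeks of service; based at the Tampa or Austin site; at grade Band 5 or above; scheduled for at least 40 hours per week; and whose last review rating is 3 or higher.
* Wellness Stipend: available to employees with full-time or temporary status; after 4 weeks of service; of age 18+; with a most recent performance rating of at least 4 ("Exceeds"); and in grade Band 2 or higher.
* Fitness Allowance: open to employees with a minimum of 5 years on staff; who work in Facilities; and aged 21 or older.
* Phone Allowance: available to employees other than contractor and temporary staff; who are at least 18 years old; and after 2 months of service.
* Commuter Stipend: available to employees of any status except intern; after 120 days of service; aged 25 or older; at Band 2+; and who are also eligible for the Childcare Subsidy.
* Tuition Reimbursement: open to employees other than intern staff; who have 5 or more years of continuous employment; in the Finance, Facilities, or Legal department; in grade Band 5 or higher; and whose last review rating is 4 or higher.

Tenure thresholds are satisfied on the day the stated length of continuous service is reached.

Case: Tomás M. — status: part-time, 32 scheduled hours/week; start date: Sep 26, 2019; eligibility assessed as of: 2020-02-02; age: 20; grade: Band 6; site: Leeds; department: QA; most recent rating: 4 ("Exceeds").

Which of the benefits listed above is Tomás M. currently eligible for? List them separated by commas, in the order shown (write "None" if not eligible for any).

Childcare Subsidy, Phone Allowance

Service from Sep 26, 2019 to 2020-02-02: 129 days.
Childcare Subsidy — status part-time ✓; service 129 days ≥ 8 weeks (≈56 days) ✓; grade Band 6 ≥ Band 3 ✓ → eligible.
Mental Health Benefit — service 129 days ≥ 12 weeks (≈84 days) ✓; site Leeds ✗ (not Tampa or Austin) → not eligible.
Wellness Stipend — status part-time ✗ (requires full-time or temporary) → not eligible.
Fitness Allowance — service 129 days < 5 years (≈1825 days) ✗ → not eligible.
Phone Allowance — status part-time ✓ (not excluded); age 20 ≥ 18 ✓; service 129 days ≥ 2 months (≈60 days) ✓ → eligible.
Commuter Stipend — status part-time ✓ (not excluded); service 129 days ≥ 120 days ✓; age 20 < 25 ✗ → not eligible.
Tuition Reimbursement — status part-time ✓ (not excluded); service 129 days < 5 years (≈1825 days) ✗ → not eligible.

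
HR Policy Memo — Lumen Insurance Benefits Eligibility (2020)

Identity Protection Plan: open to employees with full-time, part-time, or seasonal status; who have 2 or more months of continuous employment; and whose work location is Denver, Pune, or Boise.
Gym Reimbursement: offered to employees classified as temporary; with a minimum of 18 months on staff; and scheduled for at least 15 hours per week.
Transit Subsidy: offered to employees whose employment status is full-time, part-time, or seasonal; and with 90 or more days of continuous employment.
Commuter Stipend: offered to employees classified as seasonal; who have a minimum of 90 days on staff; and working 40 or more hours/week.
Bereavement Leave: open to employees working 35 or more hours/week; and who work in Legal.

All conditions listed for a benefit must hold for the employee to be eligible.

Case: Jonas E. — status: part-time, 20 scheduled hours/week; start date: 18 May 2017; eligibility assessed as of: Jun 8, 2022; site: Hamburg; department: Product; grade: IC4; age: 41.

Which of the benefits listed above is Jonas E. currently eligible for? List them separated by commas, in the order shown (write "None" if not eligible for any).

Transit Subsidy

Service from 18 May 2017 to Jun 8, 2022: 1847 days.
Identity Protection Plan — status part-time ✓; service 1847 days ≥ 2 months (≈60 days) ✓; site Hamburg ✗ (not Denver, Pune, or Boise) → not eligible.
Gym Reimbursement — status part-time ✗ (requires temporary) → not eligible.
Transit Subsidy — status part-time ✓; service 1847 days ≥ 90 days ✓ → eligible.
Commuter Stipend — status part-time ✗ (requires seasonal) → not eligible.
Bereavement Leave — 20 hrs/wk < 35 ✗ → not eligible.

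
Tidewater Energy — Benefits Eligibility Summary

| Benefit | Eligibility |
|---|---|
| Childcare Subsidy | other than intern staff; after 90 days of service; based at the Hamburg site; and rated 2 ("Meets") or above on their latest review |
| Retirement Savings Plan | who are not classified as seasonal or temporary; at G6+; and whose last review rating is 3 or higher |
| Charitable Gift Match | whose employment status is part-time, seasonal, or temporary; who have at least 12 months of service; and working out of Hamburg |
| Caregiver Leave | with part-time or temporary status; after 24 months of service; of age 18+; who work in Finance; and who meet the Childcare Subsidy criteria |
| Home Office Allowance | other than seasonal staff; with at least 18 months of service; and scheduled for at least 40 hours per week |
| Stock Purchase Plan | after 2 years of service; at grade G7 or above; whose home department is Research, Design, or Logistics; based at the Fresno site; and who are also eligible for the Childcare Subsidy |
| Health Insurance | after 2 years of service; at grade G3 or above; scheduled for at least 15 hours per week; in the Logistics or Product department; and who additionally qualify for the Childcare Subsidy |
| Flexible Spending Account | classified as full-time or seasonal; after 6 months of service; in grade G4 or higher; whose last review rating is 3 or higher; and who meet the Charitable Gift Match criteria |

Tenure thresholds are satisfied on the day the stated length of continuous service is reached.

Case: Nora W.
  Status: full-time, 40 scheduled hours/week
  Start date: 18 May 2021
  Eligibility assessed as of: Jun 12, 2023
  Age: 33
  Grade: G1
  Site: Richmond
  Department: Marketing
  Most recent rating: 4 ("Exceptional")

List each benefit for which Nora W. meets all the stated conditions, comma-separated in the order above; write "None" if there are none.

Service from 18 May 2021 to Jun 12, 2023: 755 days.
Childcare Subsidy — status full-time ✓ (not excluded); service 755 days ≥ 90 days ✓; site Richmond ✗ (not Hamburg) → not eligible.
Retirement Savings Plan — status full-time ✓ (not excluded); grade G1 < G6 ✗ → not eligible.
Charitable Gift Match — status full-time ✗ (requires part-time, seasonal, or temporary) → not eligible.
Caregiver Leave — status full-time ✗ (requires part-time or temporary) → not eligible.
Home Office Allowance — status full-time ✓ (not excluded); service 755 days ≥ 18 months (≈540 days) ✓; 40 hrs/wk ≥ 40 ✓ → eligible.
Stock Purchase Plan — service 755 days ≥ 2 years (≈730 days) ✓; grade G1 < G7 ✗ → not eligible.
Health Insurance — service 755 days ≥ 2 years (≈730 days) ✓; grade G1 < G3 ✗ → not eligible.
Flexible Spending Account — status full-time ✓; service 755 days ≥ 6 months (≈180 days) ✓; grade G1 < G4 ✗ → not eligible.

Home Office Allowance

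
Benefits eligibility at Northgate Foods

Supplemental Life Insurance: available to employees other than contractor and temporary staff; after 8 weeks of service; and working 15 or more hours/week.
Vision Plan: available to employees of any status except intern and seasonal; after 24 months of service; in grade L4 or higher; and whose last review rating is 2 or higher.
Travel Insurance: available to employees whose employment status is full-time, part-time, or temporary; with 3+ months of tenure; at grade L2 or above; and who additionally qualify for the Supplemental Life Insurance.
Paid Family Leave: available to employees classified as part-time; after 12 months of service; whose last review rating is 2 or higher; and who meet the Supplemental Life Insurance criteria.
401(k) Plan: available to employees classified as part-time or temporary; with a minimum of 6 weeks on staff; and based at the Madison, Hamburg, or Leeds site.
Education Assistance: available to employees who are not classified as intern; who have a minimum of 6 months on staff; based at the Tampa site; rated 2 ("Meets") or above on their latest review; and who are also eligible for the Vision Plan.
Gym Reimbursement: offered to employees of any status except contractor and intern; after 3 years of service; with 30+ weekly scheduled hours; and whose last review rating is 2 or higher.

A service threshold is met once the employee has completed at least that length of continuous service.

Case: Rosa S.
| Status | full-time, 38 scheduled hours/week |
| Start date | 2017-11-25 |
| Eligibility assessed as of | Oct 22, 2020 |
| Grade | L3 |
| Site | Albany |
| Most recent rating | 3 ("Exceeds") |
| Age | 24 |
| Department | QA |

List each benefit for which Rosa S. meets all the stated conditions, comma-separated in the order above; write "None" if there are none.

Service from 2017-11-25 to Oct 22, 2020: 1062 days.
Supplemental Life Insurance — status full-time ✓ (not excluded); service 1062 days ≥ 8 weeks (≈56 days) ✓; 38 hrs/wk ≥ 15 ✓ → eligible.
Vision Plan — status full-time ✓ (not excluded); service 1062 days ≥ 24 months (≈720 days) ✓; grade L3 < L4 ✗ → not eligible.
Travel Insurance — status full-time ✓; service 1062 days ≥ 3 months (≈90 days) ✓; grade L3 ≥ L2 ✓; eligible for Supplemental Life Insurance ✓ → eligible.
Paid Family Leave — status full-time ✗ (requires part-time) → not eligible.
401(k) Plan — status full-time ✗ (requires part-time or temporary) → not eligible.
Education Assistance — status full-time ✓ (not excluded); service 1062 days ≥ 6 months (≈180 days) ✓; site Albany ✗ (not Tampa) → not eligible.
Gym Reimbursement — status full-time ✓ (not excluded); service 1062 days < 3 years (≈1095 days) ✗ → not eligible.

Supplemental Life Insurance, Travel Insurance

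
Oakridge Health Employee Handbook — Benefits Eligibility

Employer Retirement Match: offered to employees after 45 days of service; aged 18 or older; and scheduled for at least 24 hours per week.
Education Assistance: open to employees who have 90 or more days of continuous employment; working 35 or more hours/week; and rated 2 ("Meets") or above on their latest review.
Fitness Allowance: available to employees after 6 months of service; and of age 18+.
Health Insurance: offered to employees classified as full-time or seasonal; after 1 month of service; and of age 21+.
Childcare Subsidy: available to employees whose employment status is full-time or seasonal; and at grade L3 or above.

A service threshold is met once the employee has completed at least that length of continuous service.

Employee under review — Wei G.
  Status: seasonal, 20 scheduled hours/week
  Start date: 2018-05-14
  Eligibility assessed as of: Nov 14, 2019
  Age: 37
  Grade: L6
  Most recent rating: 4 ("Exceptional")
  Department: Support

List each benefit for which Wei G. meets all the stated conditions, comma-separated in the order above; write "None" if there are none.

Fitness Allowance, Health Insurance, Childcare Subsidy

Service from 2018-05-14 to Nov 14, 2019: 549 days.
Employer Retirement Match — service 549 days ≥ 45 days ✓; age 37 ≥ 18 ✓; 20 hrs/wk < 24 ✗ → not eligible.
Education Assistance — service 549 days ≥ 90 days ✓; 20 hrs/wk < 35 ✗ → not eligible.
Fitness Allowance — service 549 days ≥ 6 months (≈180 days) ✓; age 37 ≥ 18 ✓ → eligible.
Health Insurance — status seasonal ✓; service 549 days ≥ 1 month (≈30 days) ✓; age 37 ≥ 21 ✓ → eligible.
Childcare Subsidy — status seasonal ✓; grade L6 ≥ L3 ✓ → eligible.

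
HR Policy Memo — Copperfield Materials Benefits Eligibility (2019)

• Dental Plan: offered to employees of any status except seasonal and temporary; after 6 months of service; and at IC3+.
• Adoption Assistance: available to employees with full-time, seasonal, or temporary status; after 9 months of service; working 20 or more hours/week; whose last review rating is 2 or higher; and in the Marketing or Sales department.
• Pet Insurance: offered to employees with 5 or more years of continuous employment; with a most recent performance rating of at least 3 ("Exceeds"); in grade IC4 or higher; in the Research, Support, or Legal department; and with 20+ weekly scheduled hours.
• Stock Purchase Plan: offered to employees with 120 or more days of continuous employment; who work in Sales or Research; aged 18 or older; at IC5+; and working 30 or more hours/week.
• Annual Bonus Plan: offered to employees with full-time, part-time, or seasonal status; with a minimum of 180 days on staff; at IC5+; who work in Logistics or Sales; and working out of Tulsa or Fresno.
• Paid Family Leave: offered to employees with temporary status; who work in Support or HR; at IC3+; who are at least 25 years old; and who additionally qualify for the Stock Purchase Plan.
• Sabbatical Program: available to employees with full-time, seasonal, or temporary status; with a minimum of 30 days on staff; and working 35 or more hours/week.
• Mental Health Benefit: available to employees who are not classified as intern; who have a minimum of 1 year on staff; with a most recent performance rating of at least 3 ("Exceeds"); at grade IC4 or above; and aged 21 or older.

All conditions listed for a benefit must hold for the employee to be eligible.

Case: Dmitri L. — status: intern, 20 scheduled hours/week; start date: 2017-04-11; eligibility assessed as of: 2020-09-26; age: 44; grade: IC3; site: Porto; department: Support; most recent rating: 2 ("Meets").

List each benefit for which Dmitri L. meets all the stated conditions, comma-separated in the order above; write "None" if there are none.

Service from 2017-04-11 to 2020-09-26: 1264 days.
Dental Plan — status intern ✓ (not excluded); service 1264 days ≥ 6 months (≈180 days) ✓; grade IC3 ≥ IC3 ✓ → eligible.
Adoption Assistance — status intern ✗ (requires full-time, seasonal, or temporary) → not eligible.
Pet Insurance — service 1264 days < 5 years (≈1825 days) ✗ → not eligible.
Stock Purchase Plan — service 1264 days ≥ 120 days ✓; dept Support ✗ → not eligible.
Annual Bonus Plan — status intern ✗ (requires full-time, part-time, or seasonal) → not eligible.
Paid Family Leave — status intern ✗ (requires temporary) → not eligible.
Sabbatical Program — status intern ✗ (requires full-time, seasonal, or temporary) → not eligible.
Mental Health Benefit — status intern ✗ (excluded) → not eligible.

Dental Plan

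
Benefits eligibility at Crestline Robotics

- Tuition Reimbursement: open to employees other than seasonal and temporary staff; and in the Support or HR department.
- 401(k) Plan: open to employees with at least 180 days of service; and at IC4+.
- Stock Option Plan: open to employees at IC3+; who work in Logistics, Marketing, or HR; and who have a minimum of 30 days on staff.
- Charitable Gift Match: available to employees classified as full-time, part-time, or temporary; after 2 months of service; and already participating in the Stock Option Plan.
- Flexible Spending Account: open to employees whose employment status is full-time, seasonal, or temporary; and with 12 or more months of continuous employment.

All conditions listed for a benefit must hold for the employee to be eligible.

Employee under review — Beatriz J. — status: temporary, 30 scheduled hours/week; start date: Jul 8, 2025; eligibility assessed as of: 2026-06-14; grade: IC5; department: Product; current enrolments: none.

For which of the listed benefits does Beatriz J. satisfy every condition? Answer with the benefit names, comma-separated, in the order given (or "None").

401(k) Plan

Service from Jul 8, 2025 to 2026-06-14: 341 days.
Tuition Reimbursement — status temporary ✗ (excluded) → not eligible.
401(k) Plan — service 341 days ≥ 180 days ✓; grade IC5 ≥ IC4 ✓ → eligible.
Stock Option Plan — grade IC5 ≥ IC3 ✓; dept Product ✗ → not eligible.
Charitable Gift Match — status temporary ✓; service 341 days ≥ 2 months (≈60 days) ✓; not enrolled in Stock Option Plan ✗ → not eligible.
Flexible Spending Account — status temporary ✓; service 341 days < 12 months (≈360 days) ✗ → not eligible.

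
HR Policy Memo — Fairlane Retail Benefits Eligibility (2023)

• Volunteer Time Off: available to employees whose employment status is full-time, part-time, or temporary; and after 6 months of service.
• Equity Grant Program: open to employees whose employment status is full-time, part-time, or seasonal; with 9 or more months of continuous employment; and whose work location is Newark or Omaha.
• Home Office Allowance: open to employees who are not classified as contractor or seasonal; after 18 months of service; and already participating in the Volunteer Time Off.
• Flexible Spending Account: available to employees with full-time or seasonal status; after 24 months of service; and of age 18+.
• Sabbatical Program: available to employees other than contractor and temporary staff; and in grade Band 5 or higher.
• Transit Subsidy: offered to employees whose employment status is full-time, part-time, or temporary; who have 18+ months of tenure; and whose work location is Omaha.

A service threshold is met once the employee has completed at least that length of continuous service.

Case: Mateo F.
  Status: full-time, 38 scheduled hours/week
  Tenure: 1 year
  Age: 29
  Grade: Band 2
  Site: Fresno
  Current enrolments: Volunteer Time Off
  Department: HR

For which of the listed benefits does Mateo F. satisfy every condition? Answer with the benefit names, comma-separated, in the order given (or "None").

Volunteer Time Off — status full-time ✓; service 1 year ≥ 6 months (≈180 days) ✓ → eligible.
Equity Grant Program — status full-time ✓; service 1 year ≥ 9 months (≈270 days) ✓; site Fresno ✗ (not Newark or Omaha) → not eligible.
Home Office Allowance — status full-time ✓ (not excluded); service 1 year < 18 months (≈540 days) ✗ → not eligible.
Flexible Spending Account — status full-time ✓; service 1 year < 24 months (≈720 days) ✗ → not eligible.
Sabbatical Program — status full-time ✓ (not excluded); grade Band 2 < Band 5 ✗ → not eligible.
Transit Subsidy — status full-time ✓; service 1 year < 18 months (≈540 days) ✗ → not eligible.

Volunteer Time Off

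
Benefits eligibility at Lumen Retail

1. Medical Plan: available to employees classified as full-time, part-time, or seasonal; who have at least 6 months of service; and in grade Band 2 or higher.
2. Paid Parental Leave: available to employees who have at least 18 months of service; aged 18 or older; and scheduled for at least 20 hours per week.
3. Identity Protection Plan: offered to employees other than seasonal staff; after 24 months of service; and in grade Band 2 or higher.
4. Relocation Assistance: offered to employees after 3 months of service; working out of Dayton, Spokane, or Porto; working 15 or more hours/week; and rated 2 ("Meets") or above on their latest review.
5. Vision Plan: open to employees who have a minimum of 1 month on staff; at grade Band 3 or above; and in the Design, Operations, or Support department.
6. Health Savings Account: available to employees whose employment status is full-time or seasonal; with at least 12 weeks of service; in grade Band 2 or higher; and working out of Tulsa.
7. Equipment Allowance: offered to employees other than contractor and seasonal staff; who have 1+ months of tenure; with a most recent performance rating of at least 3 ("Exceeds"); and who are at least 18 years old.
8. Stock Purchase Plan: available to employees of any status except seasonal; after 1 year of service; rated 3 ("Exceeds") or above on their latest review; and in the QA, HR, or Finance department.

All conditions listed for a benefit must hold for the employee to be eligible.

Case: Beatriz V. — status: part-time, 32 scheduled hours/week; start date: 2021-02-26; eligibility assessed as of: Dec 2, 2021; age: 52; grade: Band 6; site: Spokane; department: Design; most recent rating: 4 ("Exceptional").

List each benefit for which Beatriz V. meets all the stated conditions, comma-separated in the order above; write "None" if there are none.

Service from 2021-02-26 to Dec 2, 2021: 279 days.
Medical Plan — status part-time ✓; service 279 days ≥ 6 months (≈180 days) ✓; grade Band 6 ≥ Band 2 ✓ → eligible.
Paid Parental Leave — service 279 days < 18 months (≈540 days) ✗ → not eligible.
Identity Protection Plan — status part-time ✓ (not excluded); service 279 days < 24 months (≈720 days) ✗ → not eligible.
Relocation Assistance — service 279 days ≥ 3 months (≈90 days) ✓; site Spokane ✓; 32 hrs/wk ≥ 15 ✓; rating 4 ≥ 2 ✓ → eligible.
Vision Plan — service 279 days ≥ 1 month (≈30 days) ✓; grade Band 6 ≥ Band 3 ✓; dept Design ✓ → eligible.
Health Savings Account — status part-time ✗ (requires full-time or seasonal) → not eligible.
Equipment Allowance — status part-time ✓ (not excluded); service 279 days ≥ 1 month (≈30 days) ✓; rating 4 ≥ 3 ✓; age 52 ≥ 18 ✓ → eligible.
Stock Purchase Plan — status part-time ✓ (not excluded); service 279 days < 1 year (≈365 days) ✗ → not eligible.

Medical Plan, Relocation Assistance, Vision Plan, Equipment Allowance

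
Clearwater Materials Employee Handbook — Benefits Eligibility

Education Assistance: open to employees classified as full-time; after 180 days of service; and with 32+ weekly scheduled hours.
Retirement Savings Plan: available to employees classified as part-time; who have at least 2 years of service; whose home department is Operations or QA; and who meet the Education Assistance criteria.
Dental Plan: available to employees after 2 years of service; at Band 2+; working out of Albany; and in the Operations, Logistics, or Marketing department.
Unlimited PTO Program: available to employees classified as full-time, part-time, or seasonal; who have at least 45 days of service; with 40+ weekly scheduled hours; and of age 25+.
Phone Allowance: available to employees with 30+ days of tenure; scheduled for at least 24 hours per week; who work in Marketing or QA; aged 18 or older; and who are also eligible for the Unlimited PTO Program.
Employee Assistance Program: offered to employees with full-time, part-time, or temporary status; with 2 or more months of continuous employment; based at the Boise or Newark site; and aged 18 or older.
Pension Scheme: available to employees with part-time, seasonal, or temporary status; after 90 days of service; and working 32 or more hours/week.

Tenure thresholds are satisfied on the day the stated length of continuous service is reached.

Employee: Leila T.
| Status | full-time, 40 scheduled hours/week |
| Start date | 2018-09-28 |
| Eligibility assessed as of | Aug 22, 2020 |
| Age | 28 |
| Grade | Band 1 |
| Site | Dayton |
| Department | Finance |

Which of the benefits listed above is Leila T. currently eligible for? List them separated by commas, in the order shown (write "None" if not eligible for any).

Service from 2018-09-28 to Aug 22, 2020: 694 days.
Education Assistance — status full-time ✓; service 694 days ≥ 180 days ✓; 40 hrs/wk ≥ 32 ✓ → eligible.
Retirement Savings Plan — status full-time ✗ (requires part-time) → not eligible.
Dental Plan — service 694 days < 2 years (≈730 days) ✗ → not eligible.
Unlimited PTO Program — status full-time ✓; service 694 days ≥ 45 days ✓; 40 hrs/wk ≥ 40 ✓; age 28 ≥ 25 ✓ → eligible.
Phone Allowance — service 694 days ≥ 30 days ✓; 40 hrs/wk ≥ 24 ✓; dept Finance ✗ → not eligible.
Employee Assistance Program — status full-time ✓; service 694 days ≥ 2 months (≈60 days) ✓; site Dayton ✗ (not Boise or Newark) → not eligible.
Pension Scheme — status full-time ✗ (requires part-time, seasonal, or temporary) → not eligible.

Education Assistance, Unlimited PTO Program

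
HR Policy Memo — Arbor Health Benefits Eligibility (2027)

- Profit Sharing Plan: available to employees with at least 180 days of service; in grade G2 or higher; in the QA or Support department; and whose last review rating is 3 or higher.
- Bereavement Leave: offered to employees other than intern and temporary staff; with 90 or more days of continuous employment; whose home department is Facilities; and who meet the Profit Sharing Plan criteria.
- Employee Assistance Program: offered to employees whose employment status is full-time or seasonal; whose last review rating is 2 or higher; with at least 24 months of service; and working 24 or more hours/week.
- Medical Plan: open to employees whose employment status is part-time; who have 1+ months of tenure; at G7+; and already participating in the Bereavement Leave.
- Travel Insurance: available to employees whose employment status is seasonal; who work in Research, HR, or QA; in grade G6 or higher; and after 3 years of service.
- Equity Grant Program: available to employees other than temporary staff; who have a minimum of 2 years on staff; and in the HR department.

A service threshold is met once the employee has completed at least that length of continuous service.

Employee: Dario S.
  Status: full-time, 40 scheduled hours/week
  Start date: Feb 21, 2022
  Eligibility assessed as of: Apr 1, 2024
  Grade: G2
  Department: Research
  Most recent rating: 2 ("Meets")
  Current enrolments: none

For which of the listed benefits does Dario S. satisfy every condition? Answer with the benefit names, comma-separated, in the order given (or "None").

Service from Feb 21, 2022 to Apr 1, 2024: 770 days.
Profit Sharing Plan — service 770 days ≥ 180 days ✓; grade G2 ≥ G2 ✓; dept Research ✗ → not eligible.
Bereavement Leave — status full-time ✓ (not excluded); service 770 days ≥ 90 days ✓; dept Research ✗ → not eligible.
Employee Assistance Program — status full-time ✓; rating 2 ≥ 2 ✓; service 770 days ≥ 24 months (≈720 days) ✓; 40 hrs/wk ≥ 24 ✓ → eligible.
Medical Plan — status full-time ✗ (requires part-time) → not eligible.
Travel Insurance — status full-time ✗ (requires seasonal) → not eligible.
Equity Grant Program — status full-time ✓ (not excluded); service 770 days ≥ 2 years (≈730 days) ✓; dept Research ✗ → not eligible.

Employee Assistance Program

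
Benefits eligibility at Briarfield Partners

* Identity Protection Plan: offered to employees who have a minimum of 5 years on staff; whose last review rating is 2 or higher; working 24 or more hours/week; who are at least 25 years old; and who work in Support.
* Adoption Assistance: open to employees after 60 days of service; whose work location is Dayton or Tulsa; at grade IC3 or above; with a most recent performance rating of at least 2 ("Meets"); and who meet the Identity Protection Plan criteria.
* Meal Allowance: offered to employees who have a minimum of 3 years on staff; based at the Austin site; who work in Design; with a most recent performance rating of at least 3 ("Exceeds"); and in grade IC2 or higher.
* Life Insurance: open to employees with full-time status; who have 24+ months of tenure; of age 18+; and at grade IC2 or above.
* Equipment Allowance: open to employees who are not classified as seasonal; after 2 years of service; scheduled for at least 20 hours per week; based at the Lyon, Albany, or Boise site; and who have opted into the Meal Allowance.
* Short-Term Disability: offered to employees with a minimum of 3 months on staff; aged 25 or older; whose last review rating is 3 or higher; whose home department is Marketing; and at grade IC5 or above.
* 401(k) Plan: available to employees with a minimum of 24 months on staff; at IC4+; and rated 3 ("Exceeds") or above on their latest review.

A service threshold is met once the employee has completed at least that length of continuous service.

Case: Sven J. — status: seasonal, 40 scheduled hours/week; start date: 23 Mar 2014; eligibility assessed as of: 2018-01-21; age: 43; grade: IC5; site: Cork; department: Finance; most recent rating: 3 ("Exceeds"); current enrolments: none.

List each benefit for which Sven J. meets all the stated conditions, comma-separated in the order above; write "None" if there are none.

Service from 23 Mar 2014 to 2018-01-21: 1400 days.
Identity Protection Plan — service 1400 days < 5 years (≈1825 days) ✗ → not eligible.
Adoption Assistance — service 1400 days ≥ 60 days ✓; site Cork ✗ (not Dayton or Tulsa) → not eligible.
Meal Allowance — service 1400 days ≥ 3 years (≈1095 days) ✓; site Cork ✗ (not Austin) → not eligible.
Life Insurance — status seasonal ✗ (requires full-time) → not eligible.
Equipment Allowance — status seasonal ✗ (excluded) → not eligible.
Short-Term Disability — service 1400 days ≥ 3 months (≈90 days) ✓; age 43 ≥ 25 ✓; rating 3 ≥ 3 ✓; dept Finance ✗ → not eligible.
401(k) Plan — service 1400 days ≥ 24 months (≈720 days) ✓; grade IC5 ≥ IC4 ✓; rating 3 ≥ 3 ✓ → eligible.

401(k) Plan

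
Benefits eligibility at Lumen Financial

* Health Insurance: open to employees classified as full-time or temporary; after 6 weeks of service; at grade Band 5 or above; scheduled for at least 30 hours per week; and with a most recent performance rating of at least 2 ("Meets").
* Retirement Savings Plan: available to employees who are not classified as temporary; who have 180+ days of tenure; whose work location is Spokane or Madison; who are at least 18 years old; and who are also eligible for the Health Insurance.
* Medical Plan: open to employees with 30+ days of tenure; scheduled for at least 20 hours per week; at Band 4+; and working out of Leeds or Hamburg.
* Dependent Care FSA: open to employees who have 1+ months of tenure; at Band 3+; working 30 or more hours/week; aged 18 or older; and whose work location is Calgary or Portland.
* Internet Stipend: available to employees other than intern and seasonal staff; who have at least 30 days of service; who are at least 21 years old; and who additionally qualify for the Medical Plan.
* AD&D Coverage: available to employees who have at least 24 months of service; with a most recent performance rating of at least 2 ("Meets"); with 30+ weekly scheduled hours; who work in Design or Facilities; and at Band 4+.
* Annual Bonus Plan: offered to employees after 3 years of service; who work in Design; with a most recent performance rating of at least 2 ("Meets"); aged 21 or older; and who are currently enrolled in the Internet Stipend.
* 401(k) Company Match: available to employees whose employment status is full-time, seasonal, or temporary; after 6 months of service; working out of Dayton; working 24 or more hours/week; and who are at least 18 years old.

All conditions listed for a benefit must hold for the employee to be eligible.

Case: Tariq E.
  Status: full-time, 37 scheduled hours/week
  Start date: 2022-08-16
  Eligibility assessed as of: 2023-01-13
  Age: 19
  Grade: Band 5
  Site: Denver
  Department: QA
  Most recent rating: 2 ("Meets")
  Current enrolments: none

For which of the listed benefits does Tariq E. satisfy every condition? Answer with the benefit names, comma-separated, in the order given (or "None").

Service from 2022-08-16 to 2023-01-13: 150 days.
Health Insurance — status full-time ✓; service 150 days ≥ 6 weeks (≈42 days) ✓; grade Band 5 ≥ Band 5 ✓; 37 hrs/wk ≥ 30 ✓; rating 2 ≥ 2 ✓ → eligible.
Retirement Savings Plan — status full-time ✓ (not excluded); service 150 days < 180 days ✗ → not eligible.
Medical Plan — service 150 days ≥ 30 days ✓; 37 hrs/wk ≥ 20 ✓; grade Band 5 ≥ Band 4 ✓; site Denver ✗ (not Leeds or Hamburg) → not eligible.
Dependent Care FSA — service 150 days ≥ 1 month (≈30 days) ✓; grade Band 5 ≥ Band 3 ✓; 37 hrs/wk ≥ 30 ✓; age 19 ≥ 18 ✓; site Denver ✗ (not Calgary or Portland) → not eligible.
Internet Stipend — status full-time ✓ (not excluded); service 150 days ≥ 30 days ✓; age 19 < 21 ✗ → not eligible.
AD&D Coverage — service 150 days < 24 months (≈720 days) ✗ → not eligible.
Annual Bonus Plan — service 150 days < 3 years (≈1095 days) ✗ → not eligible.
401(k) Company Match — status full-time ✓; service 150 days < 6 months (≈180 days) ✗ → not eligible.

Health Insurance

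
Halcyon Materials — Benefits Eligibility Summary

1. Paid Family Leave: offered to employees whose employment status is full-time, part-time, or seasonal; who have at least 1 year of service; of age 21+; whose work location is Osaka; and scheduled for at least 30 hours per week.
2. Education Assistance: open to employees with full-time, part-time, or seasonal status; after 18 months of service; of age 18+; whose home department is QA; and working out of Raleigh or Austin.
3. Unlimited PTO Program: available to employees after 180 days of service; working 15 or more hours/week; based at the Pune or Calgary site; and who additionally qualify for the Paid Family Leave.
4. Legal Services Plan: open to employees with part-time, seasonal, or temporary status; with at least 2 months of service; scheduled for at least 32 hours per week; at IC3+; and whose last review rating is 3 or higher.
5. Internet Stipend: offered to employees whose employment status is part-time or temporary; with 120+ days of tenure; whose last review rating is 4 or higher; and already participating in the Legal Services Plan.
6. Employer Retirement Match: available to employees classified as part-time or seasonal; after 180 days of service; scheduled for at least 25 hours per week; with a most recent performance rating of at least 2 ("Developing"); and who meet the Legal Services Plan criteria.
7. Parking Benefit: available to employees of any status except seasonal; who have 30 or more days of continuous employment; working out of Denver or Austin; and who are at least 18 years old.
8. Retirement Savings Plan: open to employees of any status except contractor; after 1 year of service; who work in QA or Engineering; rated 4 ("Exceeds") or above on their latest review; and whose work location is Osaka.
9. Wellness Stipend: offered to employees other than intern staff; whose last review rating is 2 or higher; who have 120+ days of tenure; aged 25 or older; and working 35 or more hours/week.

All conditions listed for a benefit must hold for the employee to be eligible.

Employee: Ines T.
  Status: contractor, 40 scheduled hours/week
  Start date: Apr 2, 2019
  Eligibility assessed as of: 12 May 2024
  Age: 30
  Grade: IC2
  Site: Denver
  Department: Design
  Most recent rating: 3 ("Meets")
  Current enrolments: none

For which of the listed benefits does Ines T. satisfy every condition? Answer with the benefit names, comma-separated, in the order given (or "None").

Parking Benefit, Wellness Stipend

Service from Apr 2, 2019 to 12 May 2024: 1867 days.
Paid Family Leave — status contractor ✗ (requires full-time, part-time, or seasonal) → not eligible.
Education Assistance — status contractor ✗ (requires full-time, part-time, or seasonal) → not eligible.
Unlimited PTO Program — service 1867 days ≥ 180 days ✓; 40 hrs/wk ≥ 15 ✓; site Denver ✗ (not Pune or Calgary) → not eligible.
Legal Services Plan — status contractor ✗ (requires part-time, seasonal, or temporary) → not eligible.
Internet Stipend — status contractor ✗ (requires part-time or temporary) → not eligible.
Employer Retirement Match — status contractor ✗ (requires part-time or seasonal) → not eligible.
Parking Benefit — status contractor ✓ (not excluded); service 1867 days ≥ 30 days ✓; site Denver ✓; age 30 ≥ 18 ✓ → eligible.
Retirement Savings Plan — status contractor ✗ (excluded) → not eligible.
Wellness Stipend — status contractor ✓ (not excluded); rating 3 ≥ 2 ✓; service 1867 days ≥ 120 days ✓; age 30 ≥ 25 ✓; 40 hrs/wk ≥ 35 ✓ → eligible.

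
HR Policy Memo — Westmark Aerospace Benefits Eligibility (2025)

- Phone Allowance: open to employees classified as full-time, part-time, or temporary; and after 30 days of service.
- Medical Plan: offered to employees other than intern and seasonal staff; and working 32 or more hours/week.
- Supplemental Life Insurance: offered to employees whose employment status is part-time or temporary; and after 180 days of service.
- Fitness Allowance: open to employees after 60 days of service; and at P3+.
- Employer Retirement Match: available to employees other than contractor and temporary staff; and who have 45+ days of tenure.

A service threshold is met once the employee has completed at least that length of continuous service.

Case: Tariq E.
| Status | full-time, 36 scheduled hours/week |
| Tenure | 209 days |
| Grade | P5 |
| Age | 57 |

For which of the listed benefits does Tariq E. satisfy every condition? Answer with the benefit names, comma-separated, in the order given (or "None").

Phone Allowance, Medical Plan, Fitness Allowance, Employer Retirement Match

Phone Allowance — status full-time ✓; service 209 days ≥ 30 days ✓ → eligible.
Medical Plan — status full-time ✓ (not excluded); 36 hrs/wk ≥ 32 ✓ → eligible.
Supplemental Life Insurance — status full-time ✗ (requires part-time or temporary) → not eligible.
Fitness Allowance — service 209 days ≥ 60 days ✓; grade P5 ≥ P3 ✓ → eligible.
Employer Retirement Match — status full-time ✓ (not excluded); service 209 days ≥ 45 days ✓ → eligible.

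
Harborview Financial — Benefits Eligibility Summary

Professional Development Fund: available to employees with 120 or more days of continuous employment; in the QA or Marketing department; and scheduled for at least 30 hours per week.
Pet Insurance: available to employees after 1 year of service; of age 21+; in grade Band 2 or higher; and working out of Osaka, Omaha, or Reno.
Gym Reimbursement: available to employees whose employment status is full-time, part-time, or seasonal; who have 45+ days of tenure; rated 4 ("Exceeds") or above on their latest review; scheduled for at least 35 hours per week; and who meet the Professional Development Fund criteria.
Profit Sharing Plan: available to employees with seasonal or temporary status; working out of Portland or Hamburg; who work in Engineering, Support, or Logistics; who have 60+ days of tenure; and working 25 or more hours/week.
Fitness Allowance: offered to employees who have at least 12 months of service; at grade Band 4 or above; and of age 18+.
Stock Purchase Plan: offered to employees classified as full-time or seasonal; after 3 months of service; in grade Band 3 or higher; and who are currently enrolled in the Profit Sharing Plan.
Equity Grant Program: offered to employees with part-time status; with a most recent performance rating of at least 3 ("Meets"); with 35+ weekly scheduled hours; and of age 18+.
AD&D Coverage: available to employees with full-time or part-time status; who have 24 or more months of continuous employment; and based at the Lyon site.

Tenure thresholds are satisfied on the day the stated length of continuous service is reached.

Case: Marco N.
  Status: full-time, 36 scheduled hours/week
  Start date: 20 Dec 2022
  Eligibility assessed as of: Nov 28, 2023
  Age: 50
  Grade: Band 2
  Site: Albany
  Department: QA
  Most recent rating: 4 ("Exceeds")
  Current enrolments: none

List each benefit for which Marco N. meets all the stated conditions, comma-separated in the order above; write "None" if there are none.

Professional Development Fund, Gym Reimbursement

Service from 20 Dec 2022 to Nov 28, 2023: 343 days.
Professional Development Fund — service 343 days ≥ 120 days ✓; dept QA ✓; 36 hrs/wk ≥ 30 ✓ → eligible.
Pet Insurance — service 343 days < 1 year (≈365 days) ✗ → not eligible.
Gym Reimbursement — status full-time ✓; service 343 days ≥ 45 days ✓; rating 4 ≥ 4 ✓; 36 hrs/wk ≥ 35 ✓; eligible for Professional Development Fund ✓ → eligible.
Profit Sharing Plan — status full-time ✗ (requires seasonal or temporary) → not eligible.
Fitness Allowance — service 343 days < 12 months (≈360 days) ✗ → not eligible.
Stock Purchase Plan — status full-time ✓; service 343 days ≥ 3 months (≈90 days) ✓; grade Band 2 < Band 3 ✗ → not eligible.
Equity Grant Program — status full-time ✗ (requires part-time) → not eligible.
AD&D Coverage — status full-time ✓; service 343 days < 24 months (≈720 days) ✗ → not eligible.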